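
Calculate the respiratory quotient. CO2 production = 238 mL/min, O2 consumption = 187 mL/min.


RQ = VCO2 / VO2
RQ = 238 / 187
RQ = 1.273


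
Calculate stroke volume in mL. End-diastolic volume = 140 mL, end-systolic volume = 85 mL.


SV = EDV - ESV
SV = 140 - 85
SV = 55 mL


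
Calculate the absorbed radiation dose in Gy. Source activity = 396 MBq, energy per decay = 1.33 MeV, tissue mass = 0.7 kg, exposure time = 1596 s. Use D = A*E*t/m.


A = 396 MBq = 3.9600e+08 Bq
E = 1.33 MeV = 2.13066e-13 J
D = A*E*t/m = 3.9600e+08*2.13066e-13*1596/0.7
D = 0.1924 Gy


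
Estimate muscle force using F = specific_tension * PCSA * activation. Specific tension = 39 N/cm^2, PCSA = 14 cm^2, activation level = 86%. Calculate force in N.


F = sigma * PCSA * activation
F = 39 * 14 * 0.86
F = 469.6 N


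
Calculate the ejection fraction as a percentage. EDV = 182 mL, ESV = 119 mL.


SV = EDV - ESV = 182 - 119 = 63 mL
EF = SV/EDV * 100 = 63/182 * 100
EF = 34.62%


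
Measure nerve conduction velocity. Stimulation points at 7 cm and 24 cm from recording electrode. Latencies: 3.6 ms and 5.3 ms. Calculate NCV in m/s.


Distance = (24 - 7) / 100 = 0.17 m
dt = (5.3 - 3.6) / 1000 = 0.0017 s
NCV = dist / dt = 100 m/s


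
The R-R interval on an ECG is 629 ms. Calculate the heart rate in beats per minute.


HR = 60 / RR_interval(s)
RR = 629 ms = 0.629 s
HR = 60 / 0.629 = 95.39 bpm


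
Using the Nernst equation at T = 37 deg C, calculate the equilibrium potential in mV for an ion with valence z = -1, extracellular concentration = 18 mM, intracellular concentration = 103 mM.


E = (RT/(zF)) * ln(C_out/C_in)
T = 37 + 273.15 = 310.15 K
E = (8.314 * 310.15 / (-1 * 96485)) * ln(18/103)
E = 46.62 mV


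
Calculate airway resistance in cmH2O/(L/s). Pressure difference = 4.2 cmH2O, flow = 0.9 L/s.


R = dP / flow
R = 4.2 / 0.9
R = 4.667 cmH2O/(L/s)


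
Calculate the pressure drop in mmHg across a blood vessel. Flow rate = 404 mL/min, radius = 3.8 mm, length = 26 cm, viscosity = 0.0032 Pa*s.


dP = 8*mu*L*Q / (pi*r^4)
Q = 404 mL/min = 6.73333e-06 m^3/s
dP = 68.4162 Pa = 68.4162 / 133.322 mmHg = 0.5132 mmHg


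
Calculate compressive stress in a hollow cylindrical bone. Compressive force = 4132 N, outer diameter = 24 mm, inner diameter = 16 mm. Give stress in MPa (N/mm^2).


A = pi*(r_o^2 - r_i^2)
r_o = 12 mm, r_i = 8 mm
A = 251.327 mm^2
sigma = F/A = 4132 / 251.327
sigma = 16.44 MPa


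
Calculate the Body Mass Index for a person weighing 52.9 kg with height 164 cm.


BMI = weight / height^2
height = 164 cm = 1.64 m
BMI = 52.9 / 1.64^2
BMI = 19.67 kg/m^2


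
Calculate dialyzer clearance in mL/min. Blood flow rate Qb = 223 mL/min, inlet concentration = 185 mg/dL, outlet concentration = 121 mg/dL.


K = Qb * (Cb_in - Cb_out) / Cb_in
K = 223 * (185 - 121) / 185
K = 77.15 mL/min


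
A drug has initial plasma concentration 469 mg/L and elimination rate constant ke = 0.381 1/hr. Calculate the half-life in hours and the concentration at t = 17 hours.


t_half = ln(2) / ke = 0.693147 / 0.381 = 1.819 hr
C(t) = C0 * exp(-ke*t) = 469 * exp(-0.381*17)
C(17) = 0.7215 mg/L


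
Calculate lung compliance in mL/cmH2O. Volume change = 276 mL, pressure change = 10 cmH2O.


C = dV / dP
C = 276 / 10
C = 27.6 mL/cmH2O


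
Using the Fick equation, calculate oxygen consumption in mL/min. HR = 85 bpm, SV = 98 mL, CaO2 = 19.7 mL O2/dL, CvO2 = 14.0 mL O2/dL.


CO = HR*SV = 85*98/1000 = 8.33 L/min
a-v O2 diff = 19.7 - 14.0 = 5.7 mL/dL
VO2 = CO * (CaO2-CvO2) * 10 dL/L
VO2 = 8.33 * 5.7 * 10
VO2 = 474.8 mL/min


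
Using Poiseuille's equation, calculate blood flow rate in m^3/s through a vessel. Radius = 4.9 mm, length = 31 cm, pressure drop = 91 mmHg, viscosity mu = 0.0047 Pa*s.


Q = pi*r^4*dP / (8*mu*L)
r = 0.0049 m, L = 0.31 m
dP = 91 mmHg = 12132.302 Pa
Q = 0.001885 m^3/s


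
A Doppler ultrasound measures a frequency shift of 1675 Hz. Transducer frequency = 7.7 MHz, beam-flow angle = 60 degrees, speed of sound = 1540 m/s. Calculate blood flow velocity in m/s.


v = fd * c / (2 * f0 * cos(theta))
v = 1675 * 1540 / (2 * 7.7000e+06 * cos(60))
v = 0.335 m/s


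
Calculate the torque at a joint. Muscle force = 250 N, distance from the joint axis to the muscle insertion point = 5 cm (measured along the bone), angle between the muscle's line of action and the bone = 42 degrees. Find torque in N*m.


Torque = F * d * sin(theta)   (moment arm = d*sin(theta))
d = 5 cm = 0.05 m
Torque = 250 * 0.05 * sin(42)
Torque = 8.364 N*m


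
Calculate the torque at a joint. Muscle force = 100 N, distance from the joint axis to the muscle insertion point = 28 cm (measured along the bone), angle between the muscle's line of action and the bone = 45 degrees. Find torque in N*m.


Torque = F * d * sin(theta)   (moment arm = d*sin(theta))
d = 28 cm = 0.28 m
Torque = 100 * 0.28 * sin(45)
Torque = 19.8 N*m


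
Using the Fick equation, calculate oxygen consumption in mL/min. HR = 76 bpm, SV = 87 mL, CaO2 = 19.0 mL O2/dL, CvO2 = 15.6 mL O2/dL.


CO = HR*SV = 76*87/1000 = 6.612 L/min
a-v O2 diff = 19.0 - 15.6 = 3.4 mL/dL
VO2 = CO * (CaO2-CvO2) * 10 dL/L
VO2 = 6.612 * 3.4 * 10
VO2 = 224.8 mL/min


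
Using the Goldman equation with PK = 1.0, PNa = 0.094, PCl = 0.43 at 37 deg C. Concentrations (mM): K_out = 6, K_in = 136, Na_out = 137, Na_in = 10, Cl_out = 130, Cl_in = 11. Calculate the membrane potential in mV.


Vm = (RT/F)*ln((PK*Ko + PNa*Nao + PCl*Cli)/(PK*Ki + PNa*Nai + PCl*Clo))
Numer = 23.608, Denom = 192.84
Vm = -56.13 mV


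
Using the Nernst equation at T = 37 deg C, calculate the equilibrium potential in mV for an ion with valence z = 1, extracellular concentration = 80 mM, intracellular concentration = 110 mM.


E = (RT/(zF)) * ln(C_out/C_in)
T = 37 + 273.15 = 310.15 K
E = (8.314 * 310.15 / (1 * 96485)) * ln(80/110)
E = -8.511 mV


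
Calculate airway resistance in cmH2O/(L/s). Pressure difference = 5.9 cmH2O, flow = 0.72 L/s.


R = dP / flow
R = 5.9 / 0.72
R = 8.194 cmH2O/(L/s)


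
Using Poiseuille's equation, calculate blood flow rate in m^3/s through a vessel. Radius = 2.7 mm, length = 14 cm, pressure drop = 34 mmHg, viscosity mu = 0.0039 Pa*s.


Q = pi*r^4*dP / (8*mu*L)
r = 0.0027 m, L = 0.14 m
dP = 34 mmHg = 4532.948 Pa
Q = 1.7326e-04 m^3/s


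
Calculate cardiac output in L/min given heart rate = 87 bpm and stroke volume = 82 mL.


CO = HR * SV
CO = 87 * 82 / 1000
CO = 7.134 L/min


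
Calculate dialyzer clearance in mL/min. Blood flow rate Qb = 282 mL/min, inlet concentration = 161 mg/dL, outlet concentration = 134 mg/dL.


K = Qb * (Cb_in - Cb_out) / Cb_in
K = 282 * (161 - 134) / 161
K = 47.29 mL/min


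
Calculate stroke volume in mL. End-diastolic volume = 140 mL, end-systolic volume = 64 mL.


SV = EDV - ESV
SV = 140 - 64
SV = 76 mL


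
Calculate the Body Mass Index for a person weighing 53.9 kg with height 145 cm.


BMI = weight / height^2
height = 145 cm = 1.45 m
BMI = 53.9 / 1.45^2
BMI = 25.64 kg/m^2


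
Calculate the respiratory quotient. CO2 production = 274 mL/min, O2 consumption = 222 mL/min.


RQ = VCO2 / VO2
RQ = 274 / 222
RQ = 1.234


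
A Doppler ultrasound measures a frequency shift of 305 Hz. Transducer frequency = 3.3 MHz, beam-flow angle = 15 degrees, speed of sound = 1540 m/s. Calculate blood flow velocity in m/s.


v = fd * c / (2 * f0 * cos(theta))
v = 305 * 1540 / (2 * 3.3000e+06 * cos(15))
v = 0.07368 m/s


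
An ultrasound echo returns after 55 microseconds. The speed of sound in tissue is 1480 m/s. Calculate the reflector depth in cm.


depth = c * t / 2
t = 55 us = 5.5000e-05 s
depth = 1480 * 5.5000e-05 / 2
depth = 0.0407 m = 4.07 cm


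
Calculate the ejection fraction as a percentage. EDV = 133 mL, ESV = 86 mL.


SV = EDV - ESV = 133 - 86 = 47 mL
EF = SV/EDV * 100 = 47/133 * 100
EF = 35.34%


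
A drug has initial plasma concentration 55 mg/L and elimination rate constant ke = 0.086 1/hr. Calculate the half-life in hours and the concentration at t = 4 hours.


t_half = ln(2) / ke = 0.693147 / 0.086 = 8.06 hr
C(t) = C0 * exp(-ke*t) = 55 * exp(-0.086*4)
C(4) = 38.99 mg/L


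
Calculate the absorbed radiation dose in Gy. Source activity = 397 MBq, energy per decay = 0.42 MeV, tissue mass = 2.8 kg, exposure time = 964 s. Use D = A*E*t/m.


A = 397 MBq = 3.9700e+08 Bq
E = 0.42 MeV = 6.7284e-14 J
D = A*E*t/m = 3.9700e+08*6.7284e-14*964/2.8
D = 0.009196 Gy


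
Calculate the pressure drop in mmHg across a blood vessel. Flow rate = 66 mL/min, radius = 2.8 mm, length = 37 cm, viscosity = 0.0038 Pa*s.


dP = 8*mu*L*Q / (pi*r^4)
Q = 66 mL/min = 1.1e-06 m^3/s
dP = 64.0746 Pa = 64.0746 / 133.322 mmHg = 0.4806 mmHg


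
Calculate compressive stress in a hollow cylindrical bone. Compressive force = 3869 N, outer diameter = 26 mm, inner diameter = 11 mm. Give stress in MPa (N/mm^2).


A = pi*(r_o^2 - r_i^2)
r_o = 13 mm, r_i = 5.5 mm
A = 435.896 mm^2
sigma = F/A = 3869 / 435.896
sigma = 8.876 MPa


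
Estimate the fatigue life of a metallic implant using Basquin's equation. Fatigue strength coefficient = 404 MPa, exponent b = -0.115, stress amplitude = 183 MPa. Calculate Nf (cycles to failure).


sigma_a = sigma_f' * (2Nf)^b
2Nf = (sigma_a/sigma_f')^(1/b)
2Nf = (183/404)^(1/-0.115)
2Nf = 978.80921
Nf = 489.4


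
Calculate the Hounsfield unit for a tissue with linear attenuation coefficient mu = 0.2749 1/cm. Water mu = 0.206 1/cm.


HU = ((mu_tissue - mu_water) / mu_water) * 1000
HU = ((0.2749 - 0.206) / 0.206) * 1000
HU = 334.5


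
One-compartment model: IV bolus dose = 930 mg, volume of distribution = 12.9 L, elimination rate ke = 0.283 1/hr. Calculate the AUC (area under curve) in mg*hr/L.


C0 = Dose/Vd = 930/12.9 = 72.093 mg/L
AUC = C0/ke = 72.093/0.283
AUC = 254.7 mg*hr/L


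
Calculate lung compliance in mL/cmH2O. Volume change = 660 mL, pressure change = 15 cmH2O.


C = dV / dP
C = 660 / 15
C = 44 mL/cmH2O


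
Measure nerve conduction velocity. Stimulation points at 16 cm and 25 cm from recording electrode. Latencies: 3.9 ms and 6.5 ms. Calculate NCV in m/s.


Distance = (25 - 16) / 100 = 0.09 m
dt = (6.5 - 3.9) / 1000 = 0.0026 s
NCV = dist / dt = 34.62 m/s


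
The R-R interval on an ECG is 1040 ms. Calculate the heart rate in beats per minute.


HR = 60 / RR_interval(s)
RR = 1040 ms = 1.04 s
HR = 60 / 1.04 = 57.69 bpm


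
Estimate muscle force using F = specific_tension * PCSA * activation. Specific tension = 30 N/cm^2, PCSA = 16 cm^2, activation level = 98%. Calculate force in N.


F = sigma * PCSA * activation
F = 30 * 16 * 0.98
F = 470.4 N


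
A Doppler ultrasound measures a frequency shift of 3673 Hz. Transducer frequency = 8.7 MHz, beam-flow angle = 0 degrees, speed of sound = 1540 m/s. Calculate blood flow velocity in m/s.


v = fd * c / (2 * f0 * cos(theta))
v = 3673 * 1540 / (2 * 8.7000e+06 * cos(0))
v = 0.3251 m/s


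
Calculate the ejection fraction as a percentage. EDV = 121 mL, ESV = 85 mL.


SV = EDV - ESV = 121 - 85 = 36 mL
EF = SV/EDV * 100 = 36/121 * 100
EF = 29.75%


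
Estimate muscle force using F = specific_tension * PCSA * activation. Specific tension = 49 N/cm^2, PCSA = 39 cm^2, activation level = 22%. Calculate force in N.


F = sigma * PCSA * activation
F = 49 * 39 * 0.22
F = 420.4 N


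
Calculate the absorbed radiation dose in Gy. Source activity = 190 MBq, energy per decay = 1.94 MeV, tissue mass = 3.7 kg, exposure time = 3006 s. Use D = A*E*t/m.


A = 190 MBq = 1.9000e+08 Bq
E = 1.94 MeV = 3.10788e-13 J
D = A*E*t/m = 1.9000e+08*3.10788e-13*3006/3.7
D = 0.04797 Gy


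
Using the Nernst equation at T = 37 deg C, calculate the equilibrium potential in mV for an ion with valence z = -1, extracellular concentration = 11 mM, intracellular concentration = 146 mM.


E = (RT/(zF)) * ln(C_out/C_in)
T = 37 + 273.15 = 310.15 K
E = (8.314 * 310.15 / (-1 * 96485)) * ln(11/146)
E = 69.1 mV


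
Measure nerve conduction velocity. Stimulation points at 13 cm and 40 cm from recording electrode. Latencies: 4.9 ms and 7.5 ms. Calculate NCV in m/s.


Distance = (40 - 13) / 100 = 0.27 m
dt = (7.5 - 4.9) / 1000 = 0.0026 s
NCV = dist / dt = 103.8 m/s


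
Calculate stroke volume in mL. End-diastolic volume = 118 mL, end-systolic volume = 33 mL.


SV = EDV - ESV
SV = 118 - 33
SV = 85 mL


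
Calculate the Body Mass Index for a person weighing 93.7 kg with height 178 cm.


BMI = weight / height^2
height = 178 cm = 1.78 m
BMI = 93.7 / 1.78^2
BMI = 29.57 kg/m^2


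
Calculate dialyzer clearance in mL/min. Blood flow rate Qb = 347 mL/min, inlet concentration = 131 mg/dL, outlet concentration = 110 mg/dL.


K = Qb * (Cb_in - Cb_out) / Cb_in
K = 347 * (131 - 110) / 131
K = 55.63 mL/min


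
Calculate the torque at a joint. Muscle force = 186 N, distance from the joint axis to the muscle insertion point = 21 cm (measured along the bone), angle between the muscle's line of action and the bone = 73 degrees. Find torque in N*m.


Torque = F * d * sin(theta)   (moment arm = d*sin(theta))
d = 21 cm = 0.21 m
Torque = 186 * 0.21 * sin(73)
Torque = 37.35 N*m


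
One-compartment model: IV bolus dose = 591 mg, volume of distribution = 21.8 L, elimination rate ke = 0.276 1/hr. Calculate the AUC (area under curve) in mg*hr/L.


C0 = Dose/Vd = 591/21.8 = 27.1101 mg/L
AUC = C0/ke = 27.1101/0.276
AUC = 98.22 mg*hr/L


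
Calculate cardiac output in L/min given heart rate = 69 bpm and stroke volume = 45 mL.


CO = HR * SV
CO = 69 * 45 / 1000
CO = 3.105 L/min


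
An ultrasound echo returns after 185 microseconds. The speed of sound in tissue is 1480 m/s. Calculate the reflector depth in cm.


depth = c * t / 2
t = 185 us = 1.8500e-04 s
depth = 1480 * 1.8500e-04 / 2
depth = 0.1369 m = 13.69 cm


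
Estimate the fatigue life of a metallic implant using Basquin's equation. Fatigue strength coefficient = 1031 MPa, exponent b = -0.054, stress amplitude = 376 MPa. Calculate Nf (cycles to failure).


sigma_a = sigma_f' * (2Nf)^b
2Nf = (sigma_a/sigma_f')^(1/b)
2Nf = (376/1031)^(1/-0.054)
2Nf = 1.2954558e+08
Nf = 6.4773e+07


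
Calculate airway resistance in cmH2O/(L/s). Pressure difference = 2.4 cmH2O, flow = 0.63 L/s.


R = dP / flow
R = 2.4 / 0.63
R = 3.81 cmH2O/(L/s)


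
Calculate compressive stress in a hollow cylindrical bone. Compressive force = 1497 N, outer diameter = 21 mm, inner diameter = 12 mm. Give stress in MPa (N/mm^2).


A = pi*(r_o^2 - r_i^2)
r_o = 10.5 mm, r_i = 6 mm
A = 233.263 mm^2
sigma = F/A = 1497 / 233.263
sigma = 6.418 MPa


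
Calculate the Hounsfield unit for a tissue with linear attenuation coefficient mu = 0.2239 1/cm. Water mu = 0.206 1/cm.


HU = ((mu_tissue - mu_water) / mu_water) * 1000
HU = ((0.2239 - 0.206) / 0.206) * 1000
HU = 86.89


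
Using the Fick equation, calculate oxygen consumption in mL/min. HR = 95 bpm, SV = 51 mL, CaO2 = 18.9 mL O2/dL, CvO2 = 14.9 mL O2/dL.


CO = HR*SV = 95*51/1000 = 4.845 L/min
a-v O2 diff = 18.9 - 14.9 = 4 mL/dL
VO2 = CO * (CaO2-CvO2) * 10 dL/L
VO2 = 4.845 * 4 * 10
VO2 = 193.8 mL/min


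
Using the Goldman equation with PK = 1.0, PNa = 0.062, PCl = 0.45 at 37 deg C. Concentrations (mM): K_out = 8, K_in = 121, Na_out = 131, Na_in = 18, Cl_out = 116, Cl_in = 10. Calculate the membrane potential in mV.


Vm = (RT/F)*ln((PK*Ko + PNa*Nao + PCl*Cli)/(PK*Ki + PNa*Nai + PCl*Clo))
Numer = 20.622, Denom = 174.316
Vm = -57.05 mV


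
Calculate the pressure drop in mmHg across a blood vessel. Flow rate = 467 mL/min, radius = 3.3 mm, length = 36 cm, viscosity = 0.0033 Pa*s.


dP = 8*mu*L*Q / (pi*r^4)
Q = 467 mL/min = 7.78333e-06 m^3/s
dP = 198.548 Pa = 198.548 / 133.322 mmHg = 1.489 mmHg


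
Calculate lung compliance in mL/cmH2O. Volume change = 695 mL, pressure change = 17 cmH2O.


C = dV / dP
C = 695 / 17
C = 40.88 mL/cmH2O


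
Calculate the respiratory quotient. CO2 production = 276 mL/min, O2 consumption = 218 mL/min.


RQ = VCO2 / VO2
RQ = 276 / 218
RQ = 1.266


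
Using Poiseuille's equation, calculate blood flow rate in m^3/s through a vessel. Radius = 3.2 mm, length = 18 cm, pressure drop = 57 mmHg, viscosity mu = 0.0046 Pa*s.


Q = pi*r^4*dP / (8*mu*L)
r = 0.0032 m, L = 0.18 m
dP = 57 mmHg = 7599.354 Pa
Q = 3.7793e-04 m^3/s


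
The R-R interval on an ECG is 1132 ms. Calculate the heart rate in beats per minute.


HR = 60 / RR_interval(s)
RR = 1132 ms = 1.132 s
HR = 60 / 1.132 = 53 bpm


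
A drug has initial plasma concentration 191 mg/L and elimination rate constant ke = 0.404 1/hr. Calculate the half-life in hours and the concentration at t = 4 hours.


t_half = ln(2) / ke = 0.693147 / 0.404 = 1.716 hr
C(t) = C0 * exp(-ke*t) = 191 * exp(-0.404*4)
C(4) = 37.95 mg/L


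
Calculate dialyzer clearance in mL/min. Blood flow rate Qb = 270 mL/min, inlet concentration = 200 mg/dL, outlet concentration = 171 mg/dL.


K = Qb * (Cb_in - Cb_out) / Cb_in
K = 270 * (200 - 171) / 200
K = 39.15 mL/min


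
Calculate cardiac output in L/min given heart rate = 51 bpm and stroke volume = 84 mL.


CO = HR * SV
CO = 51 * 84 / 1000
CO = 4.284 L/min


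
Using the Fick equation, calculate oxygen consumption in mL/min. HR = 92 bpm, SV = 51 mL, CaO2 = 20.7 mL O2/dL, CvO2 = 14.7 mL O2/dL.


CO = HR*SV = 92*51/1000 = 4.692 L/min
a-v O2 diff = 20.7 - 14.7 = 6 mL/dL
VO2 = CO * (CaO2-CvO2) * 10 dL/L
VO2 = 4.692 * 6 * 10
VO2 = 281.5 mL/min


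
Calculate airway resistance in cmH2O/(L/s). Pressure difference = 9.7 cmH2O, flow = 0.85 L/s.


R = dP / flow
R = 9.7 / 0.85
R = 11.41 cmH2O/(L/s)


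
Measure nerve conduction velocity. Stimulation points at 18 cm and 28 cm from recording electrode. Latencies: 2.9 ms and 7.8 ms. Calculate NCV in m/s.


Distance = (28 - 18) / 100 = 0.1 m
dt = (7.8 - 2.9) / 1000 = 0.0049 s
NCV = dist / dt = 20.41 m/s


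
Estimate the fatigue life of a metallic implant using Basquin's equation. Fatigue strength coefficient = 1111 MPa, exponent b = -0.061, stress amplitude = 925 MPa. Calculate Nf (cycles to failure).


sigma_a = sigma_f' * (2Nf)^b
2Nf = (sigma_a/sigma_f')^(1/b)
2Nf = (925/1111)^(1/-0.061)
2Nf = 20.158786
Nf = 10.08


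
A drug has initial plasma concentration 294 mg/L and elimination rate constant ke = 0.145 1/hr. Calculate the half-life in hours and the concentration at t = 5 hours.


t_half = ln(2) / ke = 0.693147 / 0.145 = 4.78 hr
C(t) = C0 * exp(-ke*t) = 294 * exp(-0.145*5)
C(5) = 142.4 mg/L


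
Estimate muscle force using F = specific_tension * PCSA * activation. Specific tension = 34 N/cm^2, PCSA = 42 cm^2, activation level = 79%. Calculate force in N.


F = sigma * PCSA * activation
F = 34 * 42 * 0.79
F = 1128 N


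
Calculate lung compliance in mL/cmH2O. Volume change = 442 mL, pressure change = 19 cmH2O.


C = dV / dP
C = 442 / 19
C = 23.26 mL/cmH2O


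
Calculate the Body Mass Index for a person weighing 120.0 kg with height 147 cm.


BMI = weight / height^2
height = 147 cm = 1.47 m
BMI = 120.0 / 1.47^2
BMI = 55.53 kg/m^2


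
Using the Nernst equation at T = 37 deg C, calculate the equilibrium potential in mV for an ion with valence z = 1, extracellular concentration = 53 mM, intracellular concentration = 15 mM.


E = (RT/(zF)) * ln(C_out/C_in)
T = 37 + 273.15 = 310.15 K
E = (8.314 * 310.15 / (1 * 96485)) * ln(53/15)
E = 33.73 mV


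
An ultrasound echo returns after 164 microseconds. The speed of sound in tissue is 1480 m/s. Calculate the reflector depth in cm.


depth = c * t / 2
t = 164 us = 1.6400e-04 s
depth = 1480 * 1.6400e-04 / 2
depth = 0.12136 m = 12.136 cm


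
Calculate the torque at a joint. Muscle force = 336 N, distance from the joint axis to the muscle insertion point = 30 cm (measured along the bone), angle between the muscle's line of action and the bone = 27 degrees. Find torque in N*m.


Torque = F * d * sin(theta)   (moment arm = d*sin(theta))
d = 30 cm = 0.3 m
Torque = 336 * 0.3 * sin(27)
Torque = 45.76 N*m


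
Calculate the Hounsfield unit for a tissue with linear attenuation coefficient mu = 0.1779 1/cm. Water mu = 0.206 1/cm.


HU = ((mu_tissue - mu_water) / mu_water) * 1000
HU = ((0.1779 - 0.206) / 0.206) * 1000
HU = -136.4


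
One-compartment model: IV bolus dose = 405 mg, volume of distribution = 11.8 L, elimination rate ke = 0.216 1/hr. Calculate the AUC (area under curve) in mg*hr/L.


C0 = Dose/Vd = 405/11.8 = 34.322 mg/L
AUC = C0/ke = 34.322/0.216
AUC = 158.9 mg*hr/L


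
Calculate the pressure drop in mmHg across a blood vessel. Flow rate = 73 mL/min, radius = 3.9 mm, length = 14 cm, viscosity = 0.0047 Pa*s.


dP = 8*mu*L*Q / (pi*r^4)
Q = 73 mL/min = 1.21667e-06 m^3/s
dP = 8.81212 Pa = 8.81212 / 133.322 mmHg = 0.0661 mmHg


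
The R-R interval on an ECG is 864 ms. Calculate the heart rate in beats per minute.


HR = 60 / RR_interval(s)
RR = 864 ms = 0.864 s
HR = 60 / 0.864 = 69.44 bpm


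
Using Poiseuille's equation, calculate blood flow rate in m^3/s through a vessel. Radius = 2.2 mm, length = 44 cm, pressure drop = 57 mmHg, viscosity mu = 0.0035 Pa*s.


Q = pi*r^4*dP / (8*mu*L)
r = 0.0022 m, L = 0.44 m
dP = 57 mmHg = 7599.354 Pa
Q = 4.5395e-05 m^3/s


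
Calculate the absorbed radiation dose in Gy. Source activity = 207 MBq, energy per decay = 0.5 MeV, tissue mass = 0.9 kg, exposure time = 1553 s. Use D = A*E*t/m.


A = 207 MBq = 2.0700e+08 Bq
E = 0.5 MeV = 8.01e-14 J
D = A*E*t/m = 2.0700e+08*8.01e-14*1553/0.9
D = 0.02861 Gy


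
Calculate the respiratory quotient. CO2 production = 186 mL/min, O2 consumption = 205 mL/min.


RQ = VCO2 / VO2
RQ = 186 / 205
RQ = 0.9073


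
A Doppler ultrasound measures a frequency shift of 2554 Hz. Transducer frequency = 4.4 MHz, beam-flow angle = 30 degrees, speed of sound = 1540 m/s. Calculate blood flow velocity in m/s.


v = fd * c / (2 * f0 * cos(theta))
v = 2554 * 1540 / (2 * 4.4000e+06 * cos(30))
v = 0.5161 m/s


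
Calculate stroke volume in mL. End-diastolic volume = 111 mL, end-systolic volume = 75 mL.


SV = EDV - ESV
SV = 111 - 75
SV = 36 mL


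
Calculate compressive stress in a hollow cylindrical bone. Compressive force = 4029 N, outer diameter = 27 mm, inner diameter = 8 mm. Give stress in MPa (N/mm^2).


A = pi*(r_o^2 - r_i^2)
r_o = 13.5 mm, r_i = 4 mm
A = 522.29 mm^2
sigma = F/A = 4029 / 522.29
sigma = 7.714 MPa


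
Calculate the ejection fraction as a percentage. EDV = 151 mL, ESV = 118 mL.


SV = EDV - ESV = 151 - 118 = 33 mL
EF = SV/EDV * 100 = 33/151 * 100
EF = 21.85%


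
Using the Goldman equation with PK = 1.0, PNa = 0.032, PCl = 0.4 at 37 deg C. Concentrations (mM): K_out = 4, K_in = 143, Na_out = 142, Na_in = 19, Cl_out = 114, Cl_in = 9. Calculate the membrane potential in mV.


Vm = (RT/F)*ln((PK*Ko + PNa*Nao + PCl*Cli)/(PK*Ki + PNa*Nai + PCl*Clo))
Numer = 12.144, Denom = 189.208
Vm = -73.39 mV


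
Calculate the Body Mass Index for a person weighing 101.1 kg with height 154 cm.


BMI = weight / height^2
height = 154 cm = 1.54 m
BMI = 101.1 / 1.54^2
BMI = 42.63 kg/m^2


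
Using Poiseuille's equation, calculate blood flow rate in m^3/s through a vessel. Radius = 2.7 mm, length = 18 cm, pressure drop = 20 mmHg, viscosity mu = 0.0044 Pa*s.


Q = pi*r^4*dP / (8*mu*L)
r = 0.0027 m, L = 0.18 m
dP = 20 mmHg = 2666.44 Pa
Q = 7.0262e-05 m^3/s


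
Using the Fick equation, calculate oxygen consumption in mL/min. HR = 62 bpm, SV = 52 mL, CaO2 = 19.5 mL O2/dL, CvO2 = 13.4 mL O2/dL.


CO = HR*SV = 62*52/1000 = 3.224 L/min
a-v O2 diff = 19.5 - 13.4 = 6.1 mL/dL
VO2 = CO * (CaO2-CvO2) * 10 dL/L
VO2 = 3.224 * 6.1 * 10
VO2 = 196.7 mL/min


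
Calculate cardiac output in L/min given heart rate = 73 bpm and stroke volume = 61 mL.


CO = HR * SV
CO = 73 * 61 / 1000
CO = 4.453 L/min


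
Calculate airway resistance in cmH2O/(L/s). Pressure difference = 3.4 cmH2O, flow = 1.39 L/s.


R = dP / flow
R = 3.4 / 1.39
R = 2.446 cmH2O/(L/s)


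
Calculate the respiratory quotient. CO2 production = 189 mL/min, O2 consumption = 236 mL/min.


RQ = VCO2 / VO2
RQ = 189 / 236
RQ = 0.8008


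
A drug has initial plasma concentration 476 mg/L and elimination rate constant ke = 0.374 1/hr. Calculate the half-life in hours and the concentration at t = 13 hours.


t_half = ln(2) / ke = 0.693147 / 0.374 = 1.853 hr
C(t) = C0 * exp(-ke*t) = 476 * exp(-0.374*13)
C(13) = 3.682 mg/L


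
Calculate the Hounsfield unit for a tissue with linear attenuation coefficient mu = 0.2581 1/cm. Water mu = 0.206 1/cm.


HU = ((mu_tissue - mu_water) / mu_water) * 1000
HU = ((0.2581 - 0.206) / 0.206) * 1000
HU = 252.9


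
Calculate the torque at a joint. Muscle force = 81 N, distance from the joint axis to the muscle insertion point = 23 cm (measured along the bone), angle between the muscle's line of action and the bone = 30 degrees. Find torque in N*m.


Torque = F * d * sin(theta)   (moment arm = d*sin(theta))
d = 23 cm = 0.23 m
Torque = 81 * 0.23 * sin(30)
Torque = 9.315 N*m


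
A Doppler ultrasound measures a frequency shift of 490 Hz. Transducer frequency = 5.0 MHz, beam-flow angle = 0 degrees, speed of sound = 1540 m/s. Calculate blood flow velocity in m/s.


v = fd * c / (2 * f0 * cos(theta))
v = 490 * 1540 / (2 * 5.0000e+06 * cos(0))
v = 0.07546 m/s


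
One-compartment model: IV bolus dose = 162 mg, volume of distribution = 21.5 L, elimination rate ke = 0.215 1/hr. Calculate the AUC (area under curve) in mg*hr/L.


C0 = Dose/Vd = 162/21.5 = 7.53488 mg/L
AUC = C0/ke = 7.53488/0.215
AUC = 35.05 mg*hr/L


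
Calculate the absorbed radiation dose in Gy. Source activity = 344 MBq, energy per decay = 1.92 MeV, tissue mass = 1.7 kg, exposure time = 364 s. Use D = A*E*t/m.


A = 344 MBq = 3.4400e+08 Bq
E = 1.92 MeV = 3.07584e-13 J
D = A*E*t/m = 3.4400e+08*3.07584e-13*364/1.7
D = 0.02266 Gy


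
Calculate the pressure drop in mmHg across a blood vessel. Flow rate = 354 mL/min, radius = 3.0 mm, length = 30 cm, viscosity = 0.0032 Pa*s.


dP = 8*mu*L*Q / (pi*r^4)
Q = 354 mL/min = 5.9e-06 m^3/s
dP = 178.065 Pa = 178.065 / 133.322 mmHg = 1.336 mmHg


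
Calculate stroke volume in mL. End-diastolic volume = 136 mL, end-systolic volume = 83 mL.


SV = EDV - ESV
SV = 136 - 83
SV = 53 mL


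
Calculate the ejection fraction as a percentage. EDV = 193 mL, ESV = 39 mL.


SV = EDV - ESV = 193 - 39 = 154 mL
EF = SV/EDV * 100 = 154/193 * 100
EF = 79.79%


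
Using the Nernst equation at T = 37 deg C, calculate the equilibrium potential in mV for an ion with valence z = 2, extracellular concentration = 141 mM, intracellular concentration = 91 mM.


E = (RT/(zF)) * ln(C_out/C_in)
T = 37 + 273.15 = 310.15 K
E = (8.314 * 310.15 / (2 * 96485)) * ln(141/91)
E = 5.852 mV


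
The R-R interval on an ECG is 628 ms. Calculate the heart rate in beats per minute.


HR = 60 / RR_interval(s)
RR = 628 ms = 0.628 s
HR = 60 / 0.628 = 95.54 bpm


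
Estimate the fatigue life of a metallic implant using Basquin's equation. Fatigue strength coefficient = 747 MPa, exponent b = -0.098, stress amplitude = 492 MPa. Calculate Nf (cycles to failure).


sigma_a = sigma_f' * (2Nf)^b
2Nf = (sigma_a/sigma_f')^(1/b)
2Nf = (492/747)^(1/-0.098)
2Nf = 70.886954
Nf = 35.44


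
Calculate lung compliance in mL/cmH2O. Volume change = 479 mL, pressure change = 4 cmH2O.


C = dV / dP
C = 479 / 4
C = 119.8 mL/cmH2O


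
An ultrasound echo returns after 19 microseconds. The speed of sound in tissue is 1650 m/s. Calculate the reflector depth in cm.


depth = c * t / 2
t = 19 us = 1.9000e-05 s
depth = 1650 * 1.9000e-05 / 2
depth = 0.015675 m = 1.5675 cm


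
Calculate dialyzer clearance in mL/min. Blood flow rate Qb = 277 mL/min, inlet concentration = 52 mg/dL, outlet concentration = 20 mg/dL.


K = Qb * (Cb_in - Cb_out) / Cb_in
K = 277 * (52 - 20) / 52
K = 170.5 mL/min


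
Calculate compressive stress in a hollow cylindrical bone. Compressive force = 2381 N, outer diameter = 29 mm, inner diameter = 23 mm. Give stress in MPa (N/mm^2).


A = pi*(r_o^2 - r_i^2)
r_o = 14.5 mm, r_i = 11.5 mm
A = 245.044 mm^2
sigma = F/A = 2381 / 245.044
sigma = 9.717 MPa


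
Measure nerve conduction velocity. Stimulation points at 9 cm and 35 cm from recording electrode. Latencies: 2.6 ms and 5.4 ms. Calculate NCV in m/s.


Distance = (35 - 9) / 100 = 0.26 m
dt = (5.4 - 2.6) / 1000 = 0.0028 s
NCV = dist / dt = 92.86 m/s


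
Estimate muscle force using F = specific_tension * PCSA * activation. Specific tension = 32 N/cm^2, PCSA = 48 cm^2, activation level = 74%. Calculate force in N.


F = sigma * PCSA * activation
F = 32 * 48 * 0.74
F = 1137 N


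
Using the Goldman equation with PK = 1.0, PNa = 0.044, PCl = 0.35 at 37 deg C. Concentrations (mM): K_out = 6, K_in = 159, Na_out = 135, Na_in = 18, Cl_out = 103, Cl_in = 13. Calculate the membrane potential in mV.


Vm = (RT/F)*ln((PK*Ko + PNa*Nao + PCl*Cli)/(PK*Ki + PNa*Nai + PCl*Clo))
Numer = 16.49, Denom = 195.842
Vm = -66.13 mV


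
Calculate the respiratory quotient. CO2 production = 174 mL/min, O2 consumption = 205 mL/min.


RQ = VCO2 / VO2
RQ = 174 / 205
RQ = 0.8488


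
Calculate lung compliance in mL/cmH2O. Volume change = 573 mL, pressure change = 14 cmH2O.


C = dV / dP
C = 573 / 14
C = 40.93 mL/cmH2O


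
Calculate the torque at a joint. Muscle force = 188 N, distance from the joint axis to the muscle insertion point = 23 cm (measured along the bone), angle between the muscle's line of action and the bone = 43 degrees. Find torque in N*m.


Torque = F * d * sin(theta)   (moment arm = d*sin(theta))
d = 23 cm = 0.23 m
Torque = 188 * 0.23 * sin(43)
Torque = 29.49 N*m


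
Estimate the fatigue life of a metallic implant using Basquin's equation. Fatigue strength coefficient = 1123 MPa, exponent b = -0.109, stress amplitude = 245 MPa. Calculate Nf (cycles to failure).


sigma_a = sigma_f' * (2Nf)^b
2Nf = (sigma_a/sigma_f')^(1/b)
2Nf = (245/1123)^(1/-0.109)
2Nf = 1164609.9
Nf = 5.823e+05


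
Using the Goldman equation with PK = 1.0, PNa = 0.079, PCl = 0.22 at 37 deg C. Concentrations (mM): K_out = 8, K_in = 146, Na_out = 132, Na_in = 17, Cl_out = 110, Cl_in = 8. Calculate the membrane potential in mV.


Vm = (RT/F)*ln((PK*Ko + PNa*Nao + PCl*Cli)/(PK*Ki + PNa*Nai + PCl*Clo))
Numer = 20.188, Denom = 171.543
Vm = -57.19 mV


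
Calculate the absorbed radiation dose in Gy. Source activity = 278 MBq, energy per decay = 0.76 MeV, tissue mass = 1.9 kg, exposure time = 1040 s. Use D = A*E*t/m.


A = 278 MBq = 2.7800e+08 Bq
E = 0.76 MeV = 1.21752e-13 J
D = A*E*t/m = 2.7800e+08*1.21752e-13*1040/1.9
D = 0.01853 Gy


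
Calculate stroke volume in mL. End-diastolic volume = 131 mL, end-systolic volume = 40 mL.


SV = EDV - ESV
SV = 131 - 40
SV = 91 mL


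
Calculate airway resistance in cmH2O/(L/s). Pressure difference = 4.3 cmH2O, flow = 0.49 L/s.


R = dP / flow
R = 4.3 / 0.49
R = 8.776 cmH2O/(L/s)


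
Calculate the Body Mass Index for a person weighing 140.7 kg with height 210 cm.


BMI = weight / height^2
height = 210 cm = 2.1 m
BMI = 140.7 / 2.1^2
BMI = 31.9 kg/m^2


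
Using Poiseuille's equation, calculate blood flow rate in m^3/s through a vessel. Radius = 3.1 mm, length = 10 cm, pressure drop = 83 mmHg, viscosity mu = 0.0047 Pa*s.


Q = pi*r^4*dP / (8*mu*L)
r = 0.0031 m, L = 0.1 m
dP = 83 mmHg = 11065.726 Pa
Q = 8.5386e-04 m^3/s


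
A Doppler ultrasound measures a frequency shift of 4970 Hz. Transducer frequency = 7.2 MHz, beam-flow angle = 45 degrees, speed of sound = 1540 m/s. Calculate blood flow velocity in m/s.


v = fd * c / (2 * f0 * cos(theta))
v = 4970 * 1540 / (2 * 7.2000e+06 * cos(45))
v = 0.7517 m/s


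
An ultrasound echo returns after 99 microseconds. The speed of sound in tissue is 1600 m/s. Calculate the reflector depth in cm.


depth = c * t / 2
t = 99 us = 9.9000e-05 s
depth = 1600 * 9.9000e-05 / 2
depth = 0.0792 m = 7.92 cm


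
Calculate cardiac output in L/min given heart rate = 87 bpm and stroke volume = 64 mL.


CO = HR * SV
CO = 87 * 64 / 1000
CO = 5.568 L/min


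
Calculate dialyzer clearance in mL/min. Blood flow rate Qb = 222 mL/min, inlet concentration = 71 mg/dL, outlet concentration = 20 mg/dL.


K = Qb * (Cb_in - Cb_out) / Cb_in
K = 222 * (71 - 20) / 71
K = 159.5 mL/min


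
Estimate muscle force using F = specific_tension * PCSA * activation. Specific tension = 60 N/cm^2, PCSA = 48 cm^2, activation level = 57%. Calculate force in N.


F = sigma * PCSA * activation
F = 60 * 48 * 0.57
F = 1642 N


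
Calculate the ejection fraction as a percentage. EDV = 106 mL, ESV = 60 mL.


SV = EDV - ESV = 106 - 60 = 46 mL
EF = SV/EDV * 100 = 46/106 * 100
EF = 43.4%


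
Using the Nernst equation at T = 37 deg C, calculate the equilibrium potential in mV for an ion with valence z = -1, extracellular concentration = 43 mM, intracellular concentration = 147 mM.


E = (RT/(zF)) * ln(C_out/C_in)
T = 37 + 273.15 = 310.15 K
E = (8.314 * 310.15 / (-1 * 96485)) * ln(43/147)
E = 32.85 mV


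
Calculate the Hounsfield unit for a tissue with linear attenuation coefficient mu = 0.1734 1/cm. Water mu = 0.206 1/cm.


HU = ((mu_tissue - mu_water) / mu_water) * 1000
HU = ((0.1734 - 0.206) / 0.206) * 1000
HU = -158.3


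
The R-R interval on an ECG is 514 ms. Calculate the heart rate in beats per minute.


HR = 60 / RR_interval(s)
RR = 514 ms = 0.514 s
HR = 60 / 0.514 = 116.7 bpm


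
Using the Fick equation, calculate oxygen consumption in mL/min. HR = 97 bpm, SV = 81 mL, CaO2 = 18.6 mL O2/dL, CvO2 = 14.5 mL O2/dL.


CO = HR*SV = 97*81/1000 = 7.857 L/min
a-v O2 diff = 18.6 - 14.5 = 4.1 mL/dL
VO2 = CO * (CaO2-CvO2) * 10 dL/L
VO2 = 7.857 * 4.1 * 10
VO2 = 322.1 mL/min


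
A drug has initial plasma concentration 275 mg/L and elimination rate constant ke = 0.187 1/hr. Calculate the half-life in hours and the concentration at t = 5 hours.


t_half = ln(2) / ke = 0.693147 / 0.187 = 3.707 hr
C(t) = C0 * exp(-ke*t) = 275 * exp(-0.187*5)
C(5) = 108 mg/L


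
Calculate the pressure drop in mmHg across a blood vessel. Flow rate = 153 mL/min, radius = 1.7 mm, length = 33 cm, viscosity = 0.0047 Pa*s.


dP = 8*mu*L*Q / (pi*r^4)
Q = 153 mL/min = 2.55e-06 m^3/s
dP = 1205.86 Pa = 1205.86 / 133.322 mmHg = 9.045 mmHg


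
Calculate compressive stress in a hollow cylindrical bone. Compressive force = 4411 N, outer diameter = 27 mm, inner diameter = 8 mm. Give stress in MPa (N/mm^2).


A = pi*(r_o^2 - r_i^2)
r_o = 13.5 mm, r_i = 4 mm
A = 522.29 mm^2
sigma = F/A = 4411 / 522.29
sigma = 8.445 MPa


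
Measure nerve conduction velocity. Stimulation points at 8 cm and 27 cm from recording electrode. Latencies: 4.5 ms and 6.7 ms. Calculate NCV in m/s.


Distance = (27 - 8) / 100 = 0.19 m
dt = (6.7 - 4.5) / 1000 = 0.0022 s
NCV = dist / dt = 86.36 m/s


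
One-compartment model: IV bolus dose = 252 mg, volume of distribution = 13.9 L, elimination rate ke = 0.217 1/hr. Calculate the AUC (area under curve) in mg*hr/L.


C0 = Dose/Vd = 252/13.9 = 18.1295 mg/L
AUC = C0/ke = 18.1295/0.217
AUC = 83.55 mg*hr/L


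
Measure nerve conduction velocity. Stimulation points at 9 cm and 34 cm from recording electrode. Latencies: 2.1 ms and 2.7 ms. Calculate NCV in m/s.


Distance = (34 - 9) / 100 = 0.25 m
dt = (2.7 - 2.1) / 1000 = 6.0000e-04 s
NCV = dist / dt = 416.7 m/s


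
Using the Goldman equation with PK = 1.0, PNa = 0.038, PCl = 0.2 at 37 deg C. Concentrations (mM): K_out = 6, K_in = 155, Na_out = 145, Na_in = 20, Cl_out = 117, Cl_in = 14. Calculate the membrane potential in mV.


Vm = (RT/F)*ln((PK*Ko + PNa*Nao + PCl*Cli)/(PK*Ki + PNa*Nai + PCl*Clo))
Numer = 14.31, Denom = 179.16
Vm = -67.54 mV


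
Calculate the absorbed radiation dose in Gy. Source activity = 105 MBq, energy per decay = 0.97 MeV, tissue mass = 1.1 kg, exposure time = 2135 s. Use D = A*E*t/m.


A = 105 MBq = 1.0500e+08 Bq
E = 0.97 MeV = 1.55394e-13 J
D = A*E*t/m = 1.0500e+08*1.55394e-13*2135/1.1
D = 0.03167 Gy


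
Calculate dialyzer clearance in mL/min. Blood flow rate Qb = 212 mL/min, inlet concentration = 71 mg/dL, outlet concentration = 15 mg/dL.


K = Qb * (Cb_in - Cb_out) / Cb_in
K = 212 * (71 - 15) / 71
K = 167.2 mL/min


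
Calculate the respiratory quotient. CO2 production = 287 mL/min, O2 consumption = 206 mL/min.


RQ = VCO2 / VO2
RQ = 287 / 206
RQ = 1.393


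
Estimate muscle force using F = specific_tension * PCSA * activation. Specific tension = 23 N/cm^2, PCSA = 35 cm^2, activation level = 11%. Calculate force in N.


F = sigma * PCSA * activation
F = 23 * 35 * 0.11
F = 88.55 N


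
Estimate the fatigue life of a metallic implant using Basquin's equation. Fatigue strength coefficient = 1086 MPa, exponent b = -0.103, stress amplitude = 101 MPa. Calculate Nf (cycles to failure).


sigma_a = sigma_f' * (2Nf)^b
2Nf = (sigma_a/sigma_f')^(1/b)
2Nf = (101/1086)^(1/-0.103)
2Nf = 1.0342967e+10
Nf = 5.1715e+09


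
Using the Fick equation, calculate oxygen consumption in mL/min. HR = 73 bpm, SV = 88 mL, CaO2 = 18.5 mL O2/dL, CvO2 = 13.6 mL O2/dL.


CO = HR*SV = 73*88/1000 = 6.424 L/min
a-v O2 diff = 18.5 - 13.6 = 4.9 mL/dL
VO2 = CO * (CaO2-CvO2) * 10 dL/L
VO2 = 6.424 * 4.9 * 10
VO2 = 314.8 mL/min


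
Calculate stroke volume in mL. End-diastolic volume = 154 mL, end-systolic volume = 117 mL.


SV = EDV - ESV
SV = 154 - 117
SV = 37 mL


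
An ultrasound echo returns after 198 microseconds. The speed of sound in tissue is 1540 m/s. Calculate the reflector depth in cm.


depth = c * t / 2
t = 198 us = 1.9800e-04 s
depth = 1540 * 1.9800e-04 / 2
depth = 0.15246 m = 15.246 cm


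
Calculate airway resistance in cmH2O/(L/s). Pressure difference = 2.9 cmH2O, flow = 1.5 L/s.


R = dP / flow
R = 2.9 / 1.5
R = 1.933 cmH2O/(L/s)


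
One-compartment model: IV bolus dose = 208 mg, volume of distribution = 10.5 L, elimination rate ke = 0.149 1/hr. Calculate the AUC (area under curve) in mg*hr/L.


C0 = Dose/Vd = 208/10.5 = 19.8095 mg/L
AUC = C0/ke = 19.8095/0.149
AUC = 132.9 mg*hr/L


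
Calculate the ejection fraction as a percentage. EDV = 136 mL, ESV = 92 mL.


SV = EDV - ESV = 136 - 92 = 44 mL
EF = SV/EDV * 100 = 44/136 * 100
EF = 32.35%


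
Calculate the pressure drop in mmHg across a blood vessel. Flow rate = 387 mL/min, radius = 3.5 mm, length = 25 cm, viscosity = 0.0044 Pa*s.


dP = 8*mu*L*Q / (pi*r^4)
Q = 387 mL/min = 6.45e-06 m^3/s
dP = 120.398 Pa = 120.398 / 133.322 mmHg = 0.9031 mmHg


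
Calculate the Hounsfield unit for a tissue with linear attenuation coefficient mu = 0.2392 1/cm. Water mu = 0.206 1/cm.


HU = ((mu_tissue - mu_water) / mu_water) * 1000
HU = ((0.2392 - 0.206) / 0.206) * 1000
HU = 161.2


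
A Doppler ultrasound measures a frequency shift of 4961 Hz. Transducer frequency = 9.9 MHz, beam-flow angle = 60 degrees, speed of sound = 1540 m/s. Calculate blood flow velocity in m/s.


v = fd * c / (2 * f0 * cos(theta))
v = 4961 * 1540 / (2 * 9.9000e+06 * cos(60))
v = 0.7717 m/s


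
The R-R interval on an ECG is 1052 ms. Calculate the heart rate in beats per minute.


HR = 60 / RR_interval(s)
RR = 1052 ms = 1.052 s
HR = 60 / 1.052 = 57.03 bpm


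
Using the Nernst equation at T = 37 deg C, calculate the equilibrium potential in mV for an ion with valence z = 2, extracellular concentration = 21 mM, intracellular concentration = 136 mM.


E = (RT/(zF)) * ln(C_out/C_in)
T = 37 + 273.15 = 310.15 K
E = (8.314 * 310.15 / (2 * 96485)) * ln(21/136)
E = -24.96 mV


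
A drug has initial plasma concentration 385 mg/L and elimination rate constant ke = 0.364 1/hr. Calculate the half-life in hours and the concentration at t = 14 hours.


t_half = ln(2) / ke = 0.693147 / 0.364 = 1.904 hr
C(t) = C0 * exp(-ke*t) = 385 * exp(-0.364*14)
C(14) = 2.357 mg/L
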